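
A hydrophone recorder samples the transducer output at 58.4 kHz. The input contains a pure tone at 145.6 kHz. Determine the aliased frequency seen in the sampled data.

145.6 kHz mod fs = 28.8 kHz.
28.8 kHz ≤ fs/2 = 29.2 kHz, appears at 28.8 kHz.

28.8 kHz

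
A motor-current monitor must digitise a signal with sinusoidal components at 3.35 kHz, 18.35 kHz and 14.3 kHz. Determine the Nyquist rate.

36.7 kHz

Highest-frequency component: 18.35 kHz.
Nyquist rate = 2 × 18.35 kHz = 36.7 kHz.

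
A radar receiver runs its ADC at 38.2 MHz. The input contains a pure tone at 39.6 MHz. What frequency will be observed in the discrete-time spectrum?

1.4 MHz

39.6 MHz mod fs = 1.4 MHz.
1.4 MHz ≤ fs/2 = 19.1 MHz, appears at 1.4 MHz.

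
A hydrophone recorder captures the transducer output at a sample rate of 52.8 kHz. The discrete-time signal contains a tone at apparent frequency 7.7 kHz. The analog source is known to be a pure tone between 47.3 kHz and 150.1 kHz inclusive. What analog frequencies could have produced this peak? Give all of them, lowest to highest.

60.5 kHz, 97.9 kHz, 113.3 kHz

Frequencies that alias to 7.7 kHz are k·fs ± 7.7 kHz for integer k ≥ 0.
k=0: 7.7 kHz.
k=1: 45.1 kHz, 60.5 kHz.
k=2: 97.9 kHz, 113.3 kHz.
k=3: 150.7 kHz, 166.1 kHz.
Within [47.3 kHz, 150.1 kHz]: 60.5 kHz, 97.9 kHz, 113.3 kHz.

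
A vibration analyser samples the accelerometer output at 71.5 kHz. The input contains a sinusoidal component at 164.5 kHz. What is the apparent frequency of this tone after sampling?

21.5 kHz

164.5 kHz mod fs = 21.5 kHz.
21.5 kHz ≤ fs/2 = 35.75 kHz, appears at 21.5 kHz.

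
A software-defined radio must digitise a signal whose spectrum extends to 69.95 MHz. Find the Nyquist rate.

139.9 MHz

Nyquist rate = 2 × 69.95 MHz = 139.9 MHz.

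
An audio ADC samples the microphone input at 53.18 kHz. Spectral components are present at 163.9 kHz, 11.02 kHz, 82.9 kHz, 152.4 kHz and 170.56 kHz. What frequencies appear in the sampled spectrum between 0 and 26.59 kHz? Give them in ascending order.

4.36 kHz, 7.14 kHz, 11.02 kHz, 23.46 kHz

fs/2 = 26.59 kHz.
163.9 kHz mod fs = 4.36 kHz.
4.36 kHz ≤ fs/2 = 26.59 kHz, appears at 4.36 kHz.
11.02 kHz ≤ fs/2 = 26.59 kHz, passes unchanged.
82.9 kHz mod fs = 29.72 kHz.
29.72 kHz > fs/2 = 26.59 kHz, folds to fs − 29.72 kHz = 23.46 kHz.
152.4 kHz mod fs = 46.04 kHz.
46.04 kHz > fs/2 = 26.59 kHz, folds to fs − 46.04 kHz = 7.14 kHz.
170.56 kHz mod fs = 11.02 kHz.
11.02 kHz ≤ fs/2 = 26.59 kHz, appears at 11.02 kHz.
Distinct values: {4.36 kHz, 7.14 kHz, 11.02 kHz, 23.46 kHz}.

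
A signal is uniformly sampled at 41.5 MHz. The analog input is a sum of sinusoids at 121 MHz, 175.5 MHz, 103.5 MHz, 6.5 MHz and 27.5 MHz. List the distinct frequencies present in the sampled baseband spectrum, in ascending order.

3.5 MHz, 6.5 MHz, 9.5 MHz, 14 MHz, 20.5 MHz

fs/2 = 20.75 MHz.
121 MHz mod fs = 38 MHz.
38 MHz > fs/2 = 20.75 MHz, folds to fs − 38 MHz = 3.5 MHz.
175.5 MHz mod fs = 9.5 MHz.
9.5 MHz ≤ fs/2 = 20.75 MHz, appears at 9.5 MHz.
103.5 MHz mod fs = 20.5 MHz.
20.5 MHz ≤ fs/2 = 20.75 MHz, appears at 20.5 MHz.
6.5 MHz ≤ fs/2 = 20.75 MHz, passes unchanged.
27.5 MHz > fs/2 = 20.75 MHz, folds to fs − 27.5 MHz = 14 MHz.
Distinct values: {3.5 MHz, 6.5 MHz, 9.5 MHz, 14 MHz, 20.5 MHz}.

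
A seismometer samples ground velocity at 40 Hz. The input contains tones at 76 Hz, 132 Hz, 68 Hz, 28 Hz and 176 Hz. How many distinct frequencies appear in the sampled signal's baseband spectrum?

fs/2 = 20 Hz.
76 Hz mod fs = 36 Hz.
36 Hz > fs/2 = 20 Hz, folds to fs − 36 Hz = 4 Hz.
132 Hz mod fs = 12 Hz.
12 Hz ≤ fs/2 = 20 Hz, appears at 12 Hz.
68 Hz mod fs = 28 Hz.
28 Hz > fs/2 = 20 Hz, folds to fs − 28 Hz = 12 Hz.
28 Hz > fs/2 = 20 Hz, folds to fs − 28 Hz = 12 Hz.
176 Hz mod fs = 16 Hz.
16 Hz ≤ fs/2 = 20 Hz, appears at 16 Hz.
Distinct values: {4 Hz, 12 Hz, 16 Hz} → 3.

3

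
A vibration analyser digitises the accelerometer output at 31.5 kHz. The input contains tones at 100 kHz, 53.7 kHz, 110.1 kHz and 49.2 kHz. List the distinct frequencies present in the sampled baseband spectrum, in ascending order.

5.5 kHz, 9.3 kHz, 13.8 kHz, 15.6 kHz

fs/2 = 15.75 kHz.
100 kHz mod fs = 5.5 kHz.
5.5 kHz ≤ fs/2 = 15.75 kHz, appears at 5.5 kHz.
53.7 kHz mod fs = 22.2 kHz.
22.2 kHz > fs/2 = 15.75 kHz, folds to fs − 22.2 kHz = 9.3 kHz.
110.1 kHz mod fs = 15.6 kHz.
15.6 kHz ≤ fs/2 = 15.75 kHz, appears at 15.6 kHz.
49.2 kHz mod fs = 17.7 kHz.
17.7 kHz > fs/2 = 15.75 kHz, folds to fs − 17.7 kHz = 13.8 kHz.
Distinct values: {5.5 kHz, 9.3 kHz, 13.8 kHz, 15.6 kHz}.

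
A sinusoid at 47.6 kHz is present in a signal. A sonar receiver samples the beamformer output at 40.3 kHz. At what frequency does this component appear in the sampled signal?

47.6 kHz mod fs = 7.3 kHz.
7.3 kHz ≤ fs/2 = 20.15 kHz, appears at 7.3 kHz.

7.3 kHz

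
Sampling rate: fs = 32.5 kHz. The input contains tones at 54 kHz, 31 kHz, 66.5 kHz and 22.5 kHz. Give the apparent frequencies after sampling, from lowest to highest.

fs/2 = 16.25 kHz.
54 kHz mod fs = 21.5 kHz.
21.5 kHz > fs/2 = 16.25 kHz, folds to fs − 21.5 kHz = 11 kHz.
31 kHz > fs/2 = 16.25 kHz, folds to fs − 31 kHz = 1.5 kHz.
66.5 kHz mod fs = 1.5 kHz.
1.5 kHz ≤ fs/2 = 16.25 kHz, appears at 1.5 kHz.
22.5 kHz > fs/2 = 16.25 kHz, folds to fs − 22.5 kHz = 10 kHz.
Distinct values: {1.5 kHz, 10 kHz, 11 kHz}.

1.5 kHz, 10 kHz, 11 kHz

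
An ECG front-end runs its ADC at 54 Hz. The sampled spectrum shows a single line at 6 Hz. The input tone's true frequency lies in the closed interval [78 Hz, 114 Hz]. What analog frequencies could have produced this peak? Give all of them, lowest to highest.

102 Hz, 114 Hz

Frequencies that alias to 6 Hz are k·fs ± 6 Hz for integer k ≥ 0.
k=0: 6 Hz.
k=1: 48 Hz, 60 Hz.
k=2: 102 Hz, 114 Hz.
k=3: 156 Hz, 168 Hz.
Within [78 Hz, 114 Hz]: 102 Hz, 114 Hz.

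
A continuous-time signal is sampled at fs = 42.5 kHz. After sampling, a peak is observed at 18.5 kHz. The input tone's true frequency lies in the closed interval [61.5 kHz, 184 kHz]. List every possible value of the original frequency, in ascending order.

Frequencies that alias to 18.5 kHz are k·fs ± 18.5 kHz for integer k ≥ 0.
k=0: 18.5 kHz.
k=1: 24 kHz, 61 kHz.
k=2: 66.5 kHz, 103.5 kHz.
k=3: 109 kHz, 146 kHz.
k=4: 151.5 kHz, 188.5 kHz.
k=5: 194 kHz, 231 kHz.
Within [61.5 kHz, 184 kHz]: 66.5 kHz, 103.5 kHz, 109 kHz, 146 kHz, 151.5 kHz.

66.5 kHz, 103.5 kHz, 109 kHz, 146 kHz, 151.5 kHz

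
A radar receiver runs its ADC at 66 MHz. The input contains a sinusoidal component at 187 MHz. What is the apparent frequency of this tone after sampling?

11 MHz

187 MHz mod fs = 55 MHz.
55 MHz > fs/2 = 33 MHz, folds to fs − 55 MHz = 11 MHz.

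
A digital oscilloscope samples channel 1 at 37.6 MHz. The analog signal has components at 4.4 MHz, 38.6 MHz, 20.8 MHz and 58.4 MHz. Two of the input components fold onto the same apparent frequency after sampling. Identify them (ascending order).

20.8 MHz, 58.4 MHz

fs/2 = 18.8 MHz.
4.4 MHz ≤ fs/2 = 18.8 MHz, passes unchanged.
38.6 MHz mod fs = 1 MHz.
1 MHz ≤ fs/2 = 18.8 MHz, appears at 1 MHz.
20.8 MHz > fs/2 = 18.8 MHz, folds to fs − 20.8 MHz = 16.8 MHz.
58.4 MHz mod fs = 20.8 MHz.
20.8 MHz > fs/2 = 18.8 MHz, folds to fs − 20.8 MHz = 16.8 MHz.
20.8 MHz and 58.4 MHz both map to 16.8 MHz.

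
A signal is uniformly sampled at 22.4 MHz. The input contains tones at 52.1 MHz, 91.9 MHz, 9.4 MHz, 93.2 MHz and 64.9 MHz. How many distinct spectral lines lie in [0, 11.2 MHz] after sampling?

4

fs/2 = 11.2 MHz.
52.1 MHz mod fs = 7.3 MHz.
7.3 MHz ≤ fs/2 = 11.2 MHz, appears at 7.3 MHz.
91.9 MHz mod fs = 2.3 MHz.
2.3 MHz ≤ fs/2 = 11.2 MHz, appears at 2.3 MHz.
9.4 MHz ≤ fs/2 = 11.2 MHz, passes unchanged.
93.2 MHz mod fs = 3.6 MHz.
3.6 MHz ≤ fs/2 = 11.2 MHz, appears at 3.6 MHz.
64.9 MHz mod fs = 20.1 MHz.
20.1 MHz > fs/2 = 11.2 MHz, folds to fs − 20.1 MHz = 2.3 MHz.
Distinct values: {2.3 MHz, 3.6 MHz, 7.3 MHz, 9.4 MHz} → 4.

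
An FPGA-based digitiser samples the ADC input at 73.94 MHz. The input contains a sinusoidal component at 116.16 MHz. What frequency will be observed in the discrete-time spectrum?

116.16 MHz mod fs = 42.22 MHz.
42.22 MHz > fs/2 = 36.97 MHz, folds to fs − 42.22 MHz = 31.72 MHz.

31.72 MHz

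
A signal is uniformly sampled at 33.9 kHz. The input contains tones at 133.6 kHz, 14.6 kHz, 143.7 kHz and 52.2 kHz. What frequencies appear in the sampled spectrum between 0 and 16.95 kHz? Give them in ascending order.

fs/2 = 16.95 kHz.
133.6 kHz mod fs = 31.9 kHz.
31.9 kHz > fs/2 = 16.95 kHz, folds to fs − 31.9 kHz = 2 kHz.
14.6 kHz ≤ fs/2 = 16.95 kHz, passes unchanged.
143.7 kHz mod fs = 8.1 kHz.
8.1 kHz ≤ fs/2 = 16.95 kHz, appears at 8.1 kHz.
52.2 kHz mod fs = 18.3 kHz.
18.3 kHz > fs/2 = 16.95 kHz, folds to fs − 18.3 kHz = 15.6 kHz.
Distinct values: {2 kHz, 8.1 kHz, 14.6 kHz, 15.6 kHz}.

2 kHz, 8.1 kHz, 14.6 kHz, 15.6 kHz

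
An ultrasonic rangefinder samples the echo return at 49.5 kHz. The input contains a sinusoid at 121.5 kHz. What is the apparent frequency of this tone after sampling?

22.5 kHz

121.5 kHz mod fs = 22.5 kHz.
22.5 kHz ≤ fs/2 = 24.75 kHz, appears at 22.5 kHz.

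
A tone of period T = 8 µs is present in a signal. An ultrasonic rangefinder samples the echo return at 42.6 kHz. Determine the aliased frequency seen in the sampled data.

T = 8 µs → f = 1/T = 125 kHz.
125 kHz mod fs = 39.8 kHz.
39.8 kHz > fs/2 = 21.3 kHz, folds to fs − 39.8 kHz = 2.8 kHz.

2.8 kHz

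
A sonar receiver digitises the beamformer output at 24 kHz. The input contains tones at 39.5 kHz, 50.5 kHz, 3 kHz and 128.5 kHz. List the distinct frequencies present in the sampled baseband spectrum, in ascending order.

2.5 kHz, 3 kHz, 8.5 kHz

fs/2 = 12 kHz.
39.5 kHz mod fs = 15.5 kHz.
15.5 kHz > fs/2 = 12 kHz, folds to fs − 15.5 kHz = 8.5 kHz.
50.5 kHz mod fs = 2.5 kHz.
2.5 kHz ≤ fs/2 = 12 kHz, appears at 2.5 kHz.
3 kHz ≤ fs/2 = 12 kHz, passes unchanged.
128.5 kHz mod fs = 8.5 kHz.
8.5 kHz ≤ fs/2 = 12 kHz, appears at 8.5 kHz.
Distinct values: {2.5 kHz, 3 kHz, 8.5 kHz}.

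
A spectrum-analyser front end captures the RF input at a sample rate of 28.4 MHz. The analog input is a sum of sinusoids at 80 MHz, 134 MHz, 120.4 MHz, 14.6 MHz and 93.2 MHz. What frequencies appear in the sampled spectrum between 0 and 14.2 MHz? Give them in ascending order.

fs/2 = 14.2 MHz.
80 MHz mod fs = 23.2 MHz.
23.2 MHz > fs/2 = 14.2 MHz, folds to fs − 23.2 MHz = 5.2 MHz.
134 MHz mod fs = 20.4 MHz.
20.4 MHz > fs/2 = 14.2 MHz, folds to fs − 20.4 MHz = 8 MHz.
120.4 MHz mod fs = 6.8 MHz.
6.8 MHz ≤ fs/2 = 14.2 MHz, appears at 6.8 MHz.
14.6 MHz > fs/2 = 14.2 MHz, folds to fs − 14.6 MHz = 13.8 MHz.
93.2 MHz mod fs = 8 MHz.
8 MHz ≤ fs/2 = 14.2 MHz, appears at 8 MHz.
Distinct values: {5.2 MHz, 6.8 MHz, 8 MHz, 13.8 MHz}.

5.2 MHz, 6.8 MHz, 8 MHz, 13.8 MHz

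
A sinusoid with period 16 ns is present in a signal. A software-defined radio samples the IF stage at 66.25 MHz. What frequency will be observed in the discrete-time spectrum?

3.75 MHz

T = 16 ns → f = 1/T = 62.5 MHz.
62.5 MHz > fs/2 = 33.125 MHz, folds to fs − 62.5 MHz = 3.75 MHz.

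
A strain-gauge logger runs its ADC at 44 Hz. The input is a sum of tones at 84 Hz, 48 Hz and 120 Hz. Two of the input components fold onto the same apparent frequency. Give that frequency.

4 Hz

fs/2 = 22 Hz.
84 Hz mod fs = 40 Hz.
40 Hz > fs/2 = 22 Hz, folds to fs − 40 Hz = 4 Hz.
48 Hz mod fs = 4 Hz.
4 Hz ≤ fs/2 = 22 Hz, appears at 4 Hz.
120 Hz mod fs = 32 Hz.
32 Hz > fs/2 = 22 Hz, folds to fs − 32 Hz = 12 Hz.
48 Hz and 84 Hz both map to 4 Hz.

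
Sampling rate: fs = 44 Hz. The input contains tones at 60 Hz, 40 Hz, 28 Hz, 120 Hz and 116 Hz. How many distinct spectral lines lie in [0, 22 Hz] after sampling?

fs/2 = 22 Hz.
60 Hz mod fs = 16 Hz.
16 Hz ≤ fs/2 = 22 Hz, appears at 16 Hz.
40 Hz > fs/2 = 22 Hz, folds to fs − 40 Hz = 4 Hz.
28 Hz > fs/2 = 22 Hz, folds to fs − 28 Hz = 16 Hz.
120 Hz mod fs = 32 Hz.
32 Hz > fs/2 = 22 Hz, folds to fs − 32 Hz = 12 Hz.
116 Hz mod fs = 28 Hz.
28 Hz > fs/2 = 22 Hz, folds to fs − 28 Hz = 16 Hz.
Distinct values: {4 Hz, 12 Hz, 16 Hz} → 3.

3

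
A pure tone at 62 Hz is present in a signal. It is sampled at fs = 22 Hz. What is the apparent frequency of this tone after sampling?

62 Hz mod fs = 18 Hz.
18 Hz > fs/2 = 11 Hz, folds to fs − 18 Hz = 4 Hz.

4 Hz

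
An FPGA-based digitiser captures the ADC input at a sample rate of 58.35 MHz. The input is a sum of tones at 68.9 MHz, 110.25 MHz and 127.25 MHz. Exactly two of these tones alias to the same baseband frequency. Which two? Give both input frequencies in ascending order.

68.9 MHz, 127.25 MHz

fs/2 = 29.175 MHz.
68.9 MHz mod fs = 10.55 MHz.
10.55 MHz ≤ fs/2 = 29.175 MHz, appears at 10.55 MHz.
110.25 MHz mod fs = 51.9 MHz.
51.9 MHz > fs/2 = 29.175 MHz, folds to fs − 51.9 MHz = 6.45 MHz.
127.25 MHz mod fs = 10.55 MHz.
10.55 MHz ≤ fs/2 = 29.175 MHz, appears at 10.55 MHz.
68.9 MHz and 127.25 MHz both map to 10.55 MHz.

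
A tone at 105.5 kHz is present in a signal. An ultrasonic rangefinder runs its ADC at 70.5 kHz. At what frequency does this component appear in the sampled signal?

35 kHz

105.5 kHz mod fs = 35 kHz.
35 kHz ≤ fs/2 = 35.25 kHz, appears at 35 kHz.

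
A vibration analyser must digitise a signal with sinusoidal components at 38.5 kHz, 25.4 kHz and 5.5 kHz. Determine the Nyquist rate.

Highest-frequency component: 38.5 kHz.
Nyquist rate = 2 × 38.5 kHz = 77 kHz.

77 kHz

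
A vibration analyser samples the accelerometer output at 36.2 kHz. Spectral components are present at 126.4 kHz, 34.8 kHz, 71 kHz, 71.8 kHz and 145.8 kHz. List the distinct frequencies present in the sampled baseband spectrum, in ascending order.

fs/2 = 18.1 kHz.
126.4 kHz mod fs = 17.8 kHz.
17.8 kHz ≤ fs/2 = 18.1 kHz, appears at 17.8 kHz.
34.8 kHz > fs/2 = 18.1 kHz, folds to fs − 34.8 kHz = 1.4 kHz.
71 kHz mod fs = 34.8 kHz.
34.8 kHz > fs/2 = 18.1 kHz, folds to fs − 34.8 kHz = 1.4 kHz.
71.8 kHz mod fs = 35.6 kHz.
35.6 kHz > fs/2 = 18.1 kHz, folds to fs − 35.6 kHz = 0.6 kHz.
145.8 kHz mod fs = 1 kHz.
1 kHz ≤ fs/2 = 18.1 kHz, appears at 1 kHz.
Distinct values: {0.6 kHz, 1 kHz, 1.4 kHz, 17.8 kHz}.

0.6 kHz, 1 kHz, 1.4 kHz, 17.8 kHz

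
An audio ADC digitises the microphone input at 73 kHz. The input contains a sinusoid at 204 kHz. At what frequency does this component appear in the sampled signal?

204 kHz mod fs = 58 kHz.
58 kHz > fs/2 = 36.5 kHz, folds to fs − 58 kHz = 15 kHz.

15 kHz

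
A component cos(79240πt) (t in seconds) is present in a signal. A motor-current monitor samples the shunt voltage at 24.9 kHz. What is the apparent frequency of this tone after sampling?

ω = 79240π rad/s → f = ω/(2π) = 39620 Hz = 39.62 kHz.
39.62 kHz mod fs = 14.72 kHz.
14.72 kHz > fs/2 = 12.45 kHz, folds to fs − 14.72 kHz = 10.18 kHz.

10.18 kHz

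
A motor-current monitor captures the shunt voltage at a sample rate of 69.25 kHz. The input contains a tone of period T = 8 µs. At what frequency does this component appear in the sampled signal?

13.5 kHz

T = 8 µs → f = 1/T = 125 kHz.
125 kHz mod fs = 55.75 kHz.
55.75 kHz > fs/2 = 34.625 kHz, folds to fs − 55.75 kHz = 13.5 kHz.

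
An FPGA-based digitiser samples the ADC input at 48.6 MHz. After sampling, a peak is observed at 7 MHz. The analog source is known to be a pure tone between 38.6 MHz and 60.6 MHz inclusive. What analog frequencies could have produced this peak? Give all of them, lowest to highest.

41.6 MHz, 55.6 MHz

Frequencies that alias to 7 MHz are k·fs ± 7 MHz for integer k ≥ 0.
k=0: 7 MHz.
k=1: 41.6 MHz, 55.6 MHz.
k=2: 90.2 MHz, 104.2 MHz.
Within [38.6 MHz, 60.6 MHz]: 41.6 MHz, 55.6 MHz.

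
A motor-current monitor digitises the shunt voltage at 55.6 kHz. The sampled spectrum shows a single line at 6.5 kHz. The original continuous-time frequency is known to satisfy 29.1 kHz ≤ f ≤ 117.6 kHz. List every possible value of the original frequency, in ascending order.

49.1 kHz, 62.1 kHz, 104.7 kHz

Frequencies that alias to 6.5 kHz are k·fs ± 6.5 kHz for integer k ≥ 0.
k=0: 6.5 kHz.
k=1: 49.1 kHz, 62.1 kHz.
k=2: 104.7 kHz, 117.7 kHz.
k=3: 160.3 kHz, 173.3 kHz.
Within [29.1 kHz, 117.6 kHz]: 49.1 kHz, 62.1 kHz, 104.7 kHz.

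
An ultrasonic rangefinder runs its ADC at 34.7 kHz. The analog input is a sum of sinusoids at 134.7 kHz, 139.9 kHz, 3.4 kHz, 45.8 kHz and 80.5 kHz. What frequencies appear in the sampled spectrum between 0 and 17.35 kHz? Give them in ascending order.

1.1 kHz, 3.4 kHz, 4.1 kHz, 11.1 kHz

fs/2 = 17.35 kHz.
134.7 kHz mod fs = 30.6 kHz.
30.6 kHz > fs/2 = 17.35 kHz, folds to fs − 30.6 kHz = 4.1 kHz.
139.9 kHz mod fs = 1.1 kHz.
1.1 kHz ≤ fs/2 = 17.35 kHz, appears at 1.1 kHz.
3.4 kHz ≤ fs/2 = 17.35 kHz, passes unchanged.
45.8 kHz mod fs = 11.1 kHz.
11.1 kHz ≤ fs/2 = 17.35 kHz, appears at 11.1 kHz.
80.5 kHz mod fs = 11.1 kHz.
11.1 kHz ≤ fs/2 = 17.35 kHz, appears at 11.1 kHz.
Distinct values: {1.1 kHz, 3.4 kHz, 4.1 kHz, 11.1 kHz}.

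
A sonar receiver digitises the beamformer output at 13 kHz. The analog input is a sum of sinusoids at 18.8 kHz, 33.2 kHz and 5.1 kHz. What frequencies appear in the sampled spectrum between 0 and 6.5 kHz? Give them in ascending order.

5.1 kHz, 5.8 kHz

fs/2 = 6.5 kHz.
18.8 kHz mod fs = 5.8 kHz.
5.8 kHz ≤ fs/2 = 6.5 kHz, appears at 5.8 kHz.
33.2 kHz mod fs = 7.2 kHz.
7.2 kHz > fs/2 = 6.5 kHz, folds to fs − 7.2 kHz = 5.8 kHz.
5.1 kHz ≤ fs/2 = 6.5 kHz, passes unchanged.
Distinct values: {5.1 kHz, 5.8 kHz}.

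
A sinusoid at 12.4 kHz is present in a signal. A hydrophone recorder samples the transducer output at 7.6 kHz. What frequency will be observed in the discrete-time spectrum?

2.8 kHz

12.4 kHz mod fs = 4.8 kHz.
4.8 kHz > fs/2 = 3.8 kHz, folds to fs − 4.8 kHz = 2.8 kHz.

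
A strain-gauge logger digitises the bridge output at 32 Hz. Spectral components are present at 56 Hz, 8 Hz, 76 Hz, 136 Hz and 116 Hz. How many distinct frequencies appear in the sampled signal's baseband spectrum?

2

fs/2 = 16 Hz.
56 Hz mod fs = 24 Hz.
24 Hz > fs/2 = 16 Hz, folds to fs − 24 Hz = 8 Hz.
8 Hz ≤ fs/2 = 16 Hz, passes unchanged.
76 Hz mod fs = 12 Hz.
12 Hz ≤ fs/2 = 16 Hz, appears at 12 Hz.
136 Hz mod fs = 8 Hz.
8 Hz ≤ fs/2 = 16 Hz, appears at 8 Hz.
116 Hz mod fs = 20 Hz.
20 Hz > fs/2 = 16 Hz, folds to fs − 20 Hz = 12 Hz.
Distinct values: {8 Hz, 12 Hz} → 2.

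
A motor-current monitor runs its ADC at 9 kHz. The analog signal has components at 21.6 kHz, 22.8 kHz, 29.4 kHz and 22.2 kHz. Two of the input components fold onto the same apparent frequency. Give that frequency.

fs/2 = 4.5 kHz.
21.6 kHz mod fs = 3.6 kHz.
3.6 kHz ≤ fs/2 = 4.5 kHz, appears at 3.6 kHz.
22.8 kHz mod fs = 4.8 kHz.
4.8 kHz > fs/2 = 4.5 kHz, folds to fs − 4.8 kHz = 4.2 kHz.
29.4 kHz mod fs = 2.4 kHz.
2.4 kHz ≤ fs/2 = 4.5 kHz, appears at 2.4 kHz.
22.2 kHz mod fs = 4.2 kHz.
4.2 kHz ≤ fs/2 = 4.5 kHz, appears at 4.2 kHz.
22.2 kHz and 22.8 kHz both map to 4.2 kHz.

4.2 kHz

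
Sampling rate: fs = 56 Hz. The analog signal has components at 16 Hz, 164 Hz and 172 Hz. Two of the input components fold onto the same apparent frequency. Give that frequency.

fs/2 = 28 Hz.
16 Hz ≤ fs/2 = 28 Hz, passes unchanged.
164 Hz mod fs = 52 Hz.
52 Hz > fs/2 = 28 Hz, folds to fs − 52 Hz = 4 Hz.
172 Hz mod fs = 4 Hz.
4 Hz ≤ fs/2 = 28 Hz, appears at 4 Hz.
164 Hz and 172 Hz both map to 4 Hz.

4 Hz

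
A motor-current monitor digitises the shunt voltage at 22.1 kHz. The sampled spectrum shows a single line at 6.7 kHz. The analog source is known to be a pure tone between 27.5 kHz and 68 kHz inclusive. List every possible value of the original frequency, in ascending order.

28.8 kHz, 37.5 kHz, 50.9 kHz, 59.6 kHz

Frequencies that alias to 6.7 kHz are k·fs ± 6.7 kHz for integer k ≥ 0.
k=0: 6.7 kHz.
k=1: 15.4 kHz, 28.8 kHz.
k=2: 37.5 kHz, 50.9 kHz.
k=3: 59.6 kHz, 73 kHz.
k=4: 81.7 kHz, 95.1 kHz.
Within [27.5 kHz, 68 kHz]: 28.8 kHz, 37.5 kHz, 50.9 kHz, 59.6 kHz.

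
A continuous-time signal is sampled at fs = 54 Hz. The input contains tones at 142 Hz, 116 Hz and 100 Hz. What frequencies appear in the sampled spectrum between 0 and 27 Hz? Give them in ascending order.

8 Hz, 20 Hz

fs/2 = 27 Hz.
142 Hz mod fs = 34 Hz.
34 Hz > fs/2 = 27 Hz, folds to fs − 34 Hz = 20 Hz.
116 Hz mod fs = 8 Hz.
8 Hz ≤ fs/2 = 27 Hz, appears at 8 Hz.
100 Hz mod fs = 46 Hz.
46 Hz > fs/2 = 27 Hz, folds to fs − 46 Hz = 8 Hz.
Distinct values: {8 Hz, 20 Hz}.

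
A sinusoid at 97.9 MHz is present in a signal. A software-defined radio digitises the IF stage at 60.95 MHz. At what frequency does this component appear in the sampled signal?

97.9 MHz mod fs = 36.95 MHz.
36.95 MHz > fs/2 = 30.475 MHz, folds to fs − 36.95 MHz = 24 MHz.

24 MHz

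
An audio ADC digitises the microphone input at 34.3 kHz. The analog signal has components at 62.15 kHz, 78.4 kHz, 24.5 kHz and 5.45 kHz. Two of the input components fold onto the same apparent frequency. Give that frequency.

9.8 kHz

fs/2 = 17.15 kHz.
62.15 kHz mod fs = 27.85 kHz.
27.85 kHz > fs/2 = 17.15 kHz, folds to fs − 27.85 kHz = 6.45 kHz.
78.4 kHz mod fs = 9.8 kHz.
9.8 kHz ≤ fs/2 = 17.15 kHz, appears at 9.8 kHz.
24.5 kHz > fs/2 = 17.15 kHz, folds to fs − 24.5 kHz = 9.8 kHz.
5.45 kHz ≤ fs/2 = 17.15 kHz, passes unchanged.
24.5 kHz and 78.4 kHz both map to 9.8 kHz.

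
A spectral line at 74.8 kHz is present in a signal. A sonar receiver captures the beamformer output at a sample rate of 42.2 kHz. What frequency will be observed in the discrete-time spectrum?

9.6 kHz

74.8 kHz mod fs = 32.6 kHz.
32.6 kHz > fs/2 = 21.1 kHz, folds to fs − 32.6 kHz = 9.6 kHz.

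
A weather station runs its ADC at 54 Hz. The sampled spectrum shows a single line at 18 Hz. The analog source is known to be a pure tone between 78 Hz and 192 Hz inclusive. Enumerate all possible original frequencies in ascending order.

90 Hz, 126 Hz, 144 Hz, 180 Hz

Frequencies that alias to 18 Hz are k·fs ± 18 Hz for integer k ≥ 0.
k=0: 18 Hz.
k=1: 36 Hz, 72 Hz.
k=2: 90 Hz, 126 Hz.
k=3: 144 Hz, 180 Hz.
k=4: 198 Hz, 234 Hz.
Within [78 Hz, 192 Hz]: 90 Hz, 126 Hz, 144 Hz, 180 Hz.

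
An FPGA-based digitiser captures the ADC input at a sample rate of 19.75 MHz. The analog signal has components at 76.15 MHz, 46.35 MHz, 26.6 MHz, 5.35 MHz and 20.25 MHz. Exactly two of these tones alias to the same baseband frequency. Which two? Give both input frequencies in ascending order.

26.6 MHz, 46.35 MHz

fs/2 = 9.875 MHz.
76.15 MHz mod fs = 16.9 MHz.
16.9 MHz > fs/2 = 9.875 MHz, folds to fs − 16.9 MHz = 2.85 MHz.
46.35 MHz mod fs = 6.85 MHz.
6.85 MHz ≤ fs/2 = 9.875 MHz, appears at 6.85 MHz.
26.6 MHz mod fs = 6.85 MHz.
6.85 MHz ≤ fs/2 = 9.875 MHz, appears at 6.85 MHz.
5.35 MHz ≤ fs/2 = 9.875 MHz, passes unchanged.
20.25 MHz mod fs = 0.5 MHz.
0.5 MHz ≤ fs/2 = 9.875 MHz, appears at 0.5 MHz.
26.6 MHz and 46.35 MHz both map to 6.85 MHz.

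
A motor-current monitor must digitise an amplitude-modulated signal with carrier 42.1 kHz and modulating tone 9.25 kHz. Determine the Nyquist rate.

102.7 kHz

AM sidebands sit at fc ± fm = 32.85 kHz and 51.35 kHz.
Highest-frequency component: 51.35 kHz.
Nyquist rate = 2 × 51.35 kHz = 102.7 kHz.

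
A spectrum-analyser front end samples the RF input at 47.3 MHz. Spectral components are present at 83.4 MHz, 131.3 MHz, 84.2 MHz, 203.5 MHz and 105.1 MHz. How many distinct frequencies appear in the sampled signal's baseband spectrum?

fs/2 = 23.65 MHz.
83.4 MHz mod fs = 36.1 MHz.
36.1 MHz > fs/2 = 23.65 MHz, folds to fs − 36.1 MHz = 11.2 MHz.
131.3 MHz mod fs = 36.7 MHz.
36.7 MHz > fs/2 = 23.65 MHz, folds to fs − 36.7 MHz = 10.6 MHz.
84.2 MHz mod fs = 36.9 MHz.
36.9 MHz > fs/2 = 23.65 MHz, folds to fs − 36.9 MHz = 10.4 MHz.
203.5 MHz mod fs = 14.3 MHz.
14.3 MHz ≤ fs/2 = 23.65 MHz, appears at 14.3 MHz.
105.1 MHz mod fs = 10.5 MHz.
10.5 MHz ≤ fs/2 = 23.65 MHz, appears at 10.5 MHz.
Distinct values: {10.4 MHz, 10.5 MHz, 10.6 MHz, 11.2 MHz, 14.3 MHz} → 5.

5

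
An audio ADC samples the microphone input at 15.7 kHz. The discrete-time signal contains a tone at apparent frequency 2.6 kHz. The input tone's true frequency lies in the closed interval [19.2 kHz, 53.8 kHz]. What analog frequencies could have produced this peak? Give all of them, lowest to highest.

28.8 kHz, 34 kHz, 44.5 kHz, 49.7 kHz

Frequencies that alias to 2.6 kHz are k·fs ± 2.6 kHz for integer k ≥ 0.
k=0: 2.6 kHz.
k=1: 13.1 kHz, 18.3 kHz.
k=2: 28.8 kHz, 34 kHz.
k=3: 44.5 kHz, 49.7 kHz.
k=4: 60.2 kHz, 65.4 kHz.
Within [19.2 kHz, 53.8 kHz]: 28.8 kHz, 34 kHz, 44.5 kHz, 49.7 kHz.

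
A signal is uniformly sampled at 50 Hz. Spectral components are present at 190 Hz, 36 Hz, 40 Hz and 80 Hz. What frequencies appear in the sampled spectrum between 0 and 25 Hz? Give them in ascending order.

fs/2 = 25 Hz.
190 Hz mod fs = 40 Hz.
40 Hz > fs/2 = 25 Hz, folds to fs − 40 Hz = 10 Hz.
36 Hz > fs/2 = 25 Hz, folds to fs − 36 Hz = 14 Hz.
40 Hz > fs/2 = 25 Hz, folds to fs − 40 Hz = 10 Hz.
80 Hz mod fs = 30 Hz.
30 Hz > fs/2 = 25 Hz, folds to fs − 30 Hz = 20 Hz.
Distinct values: {10 Hz, 14 Hz, 20 Hz}.

10 Hz, 14 Hz, 20 Hz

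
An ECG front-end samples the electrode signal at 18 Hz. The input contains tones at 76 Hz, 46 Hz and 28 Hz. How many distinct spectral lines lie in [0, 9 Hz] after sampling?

fs/2 = 9 Hz.
76 Hz mod fs = 4 Hz.
4 Hz ≤ fs/2 = 9 Hz, appears at 4 Hz.
46 Hz mod fs = 10 Hz.
10 Hz > fs/2 = 9 Hz, folds to fs − 10 Hz = 8 Hz.
28 Hz mod fs = 10 Hz.
10 Hz > fs/2 = 9 Hz, folds to fs − 10 Hz = 8 Hz.
Distinct values: {4 Hz, 8 Hz} → 2.

2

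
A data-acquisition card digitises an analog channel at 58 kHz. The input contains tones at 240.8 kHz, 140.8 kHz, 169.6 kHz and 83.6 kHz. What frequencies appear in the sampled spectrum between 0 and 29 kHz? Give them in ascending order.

4.4 kHz, 8.8 kHz, 24.8 kHz, 25.6 kHz

fs/2 = 29 kHz.
240.8 kHz mod fs = 8.8 kHz.
8.8 kHz ≤ fs/2 = 29 kHz, appears at 8.8 kHz.
140.8 kHz mod fs = 24.8 kHz.
24.8 kHz ≤ fs/2 = 29 kHz, appears at 24.8 kHz.
169.6 kHz mod fs = 53.6 kHz.
53.6 kHz > fs/2 = 29 kHz, folds to fs − 53.6 kHz = 4.4 kHz.
83.6 kHz mod fs = 25.6 kHz.
25.6 kHz ≤ fs/2 = 29 kHz, appears at 25.6 kHz.
Distinct values: {4.4 kHz, 8.8 kHz, 24.8 kHz, 25.6 kHz}.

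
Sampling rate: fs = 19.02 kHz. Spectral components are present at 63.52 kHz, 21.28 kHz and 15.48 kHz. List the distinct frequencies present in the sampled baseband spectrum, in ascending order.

2.26 kHz, 3.54 kHz, 6.46 kHz

fs/2 = 9.51 kHz.
63.52 kHz mod fs = 6.46 kHz.
6.46 kHz ≤ fs/2 = 9.51 kHz, appears at 6.46 kHz.
21.28 kHz mod fs = 2.26 kHz.
2.26 kHz ≤ fs/2 = 9.51 kHz, appears at 2.26 kHz.
15.48 kHz > fs/2 = 9.51 kHz, folds to fs − 15.48 kHz = 3.54 kHz.
Distinct values: {2.26 kHz, 3.54 kHz, 6.46 kHz}.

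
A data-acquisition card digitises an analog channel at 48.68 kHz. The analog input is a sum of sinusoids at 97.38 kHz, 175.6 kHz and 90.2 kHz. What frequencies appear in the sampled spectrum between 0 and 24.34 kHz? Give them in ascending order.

fs/2 = 24.34 kHz.
97.38 kHz mod fs = 0.02 kHz.
0.02 kHz ≤ fs/2 = 24.34 kHz, appears at 0.02 kHz.
175.6 kHz mod fs = 29.56 kHz.
29.56 kHz > fs/2 = 24.34 kHz, folds to fs − 29.56 kHz = 19.12 kHz.
90.2 kHz mod fs = 41.52 kHz.
41.52 kHz > fs/2 = 24.34 kHz, folds to fs − 41.52 kHz = 7.16 kHz.
Distinct values: {0.02 kHz, 7.16 kHz, 19.12 kHz}.

0.02 kHz, 7.16 kHz, 19.12 kHz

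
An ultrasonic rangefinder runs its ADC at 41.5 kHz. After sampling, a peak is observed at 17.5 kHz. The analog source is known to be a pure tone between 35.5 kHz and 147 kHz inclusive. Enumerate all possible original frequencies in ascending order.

59 kHz, 65.5 kHz, 100.5 kHz, 107 kHz, 142 kHz

Frequencies that alias to 17.5 kHz are k·fs ± 17.5 kHz for integer k ≥ 0.
k=0: 17.5 kHz.
k=1: 24 kHz, 59 kHz.
k=2: 65.5 kHz, 100.5 kHz.
k=3: 107 kHz, 142 kHz.
k=4: 148.5 kHz, 183.5 kHz.
Within [35.5 kHz, 147 kHz]: 59 kHz, 65.5 kHz, 100.5 kHz, 107 kHz, 142 kHz.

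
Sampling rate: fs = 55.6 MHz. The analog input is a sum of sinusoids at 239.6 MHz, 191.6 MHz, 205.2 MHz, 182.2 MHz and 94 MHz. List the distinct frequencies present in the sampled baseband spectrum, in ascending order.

fs/2 = 27.8 MHz.
239.6 MHz mod fs = 17.2 MHz.
17.2 MHz ≤ fs/2 = 27.8 MHz, appears at 17.2 MHz.
191.6 MHz mod fs = 24.8 MHz.
24.8 MHz ≤ fs/2 = 27.8 MHz, appears at 24.8 MHz.
205.2 MHz mod fs = 38.4 MHz.
38.4 MHz > fs/2 = 27.8 MHz, folds to fs − 38.4 MHz = 17.2 MHz.
182.2 MHz mod fs = 15.4 MHz.
15.4 MHz ≤ fs/2 = 27.8 MHz, appears at 15.4 MHz.
94 MHz mod fs = 38.4 MHz.
38.4 MHz > fs/2 = 27.8 MHz, folds to fs − 38.4 MHz = 17.2 MHz.
Distinct values: {15.4 MHz, 17.2 MHz, 24.8 MHz}.

15.4 MHz, 17.2 MHz, 24.8 MHz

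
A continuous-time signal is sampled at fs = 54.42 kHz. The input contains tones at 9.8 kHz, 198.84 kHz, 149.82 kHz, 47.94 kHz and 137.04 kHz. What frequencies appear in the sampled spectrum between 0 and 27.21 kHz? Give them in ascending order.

6.48 kHz, 9.8 kHz, 13.44 kHz, 18.84 kHz, 26.22 kHz

fs/2 = 27.21 kHz.
9.8 kHz ≤ fs/2 = 27.21 kHz, passes unchanged.
198.84 kHz mod fs = 35.58 kHz.
35.58 kHz > fs/2 = 27.21 kHz, folds to fs − 35.58 kHz = 18.84 kHz.
149.82 kHz mod fs = 40.98 kHz.
40.98 kHz > fs/2 = 27.21 kHz, folds to fs − 40.98 kHz = 13.44 kHz.
47.94 kHz > fs/2 = 27.21 kHz, folds to fs − 47.94 kHz = 6.48 kHz.
137.04 kHz mod fs = 28.2 kHz.
28.2 kHz > fs/2 = 27.21 kHz, folds to fs − 28.2 kHz = 26.22 kHz.
Distinct values: {6.48 kHz, 9.8 kHz, 13.44 kHz, 18.84 kHz, 26.22 kHz}.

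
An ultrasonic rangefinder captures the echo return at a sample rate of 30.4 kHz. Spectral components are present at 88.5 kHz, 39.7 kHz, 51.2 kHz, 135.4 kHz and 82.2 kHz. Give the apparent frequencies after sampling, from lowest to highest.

2.7 kHz, 9 kHz, 9.3 kHz, 9.6 kHz, 13.8 kHz

fs/2 = 15.2 kHz.
88.5 kHz mod fs = 27.7 kHz.
27.7 kHz > fs/2 = 15.2 kHz, folds to fs − 27.7 kHz = 2.7 kHz.
39.7 kHz mod fs = 9.3 kHz.
9.3 kHz ≤ fs/2 = 15.2 kHz, appears at 9.3 kHz.
51.2 kHz mod fs = 20.8 kHz.
20.8 kHz > fs/2 = 15.2 kHz, folds to fs − 20.8 kHz = 9.6 kHz.
135.4 kHz mod fs = 13.8 kHz.
13.8 kHz ≤ fs/2 = 15.2 kHz, appears at 13.8 kHz.
82.2 kHz mod fs = 21.4 kHz.
21.4 kHz > fs/2 = 15.2 kHz, folds to fs − 21.4 kHz = 9 kHz.
Distinct values: {2.7 kHz, 9 kHz, 9.3 kHz, 9.6 kHz, 13.8 kHz}.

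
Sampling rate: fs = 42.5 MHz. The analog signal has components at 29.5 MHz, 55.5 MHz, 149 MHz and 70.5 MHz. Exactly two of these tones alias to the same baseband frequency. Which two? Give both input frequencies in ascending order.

29.5 MHz, 55.5 MHz

fs/2 = 21.25 MHz.
29.5 MHz > fs/2 = 21.25 MHz, folds to fs − 29.5 MHz = 13 MHz.
55.5 MHz mod fs = 13 MHz.
13 MHz ≤ fs/2 = 21.25 MHz, appears at 13 MHz.
149 MHz mod fs = 21.5 MHz.
21.5 MHz > fs/2 = 21.25 MHz, folds to fs − 21.5 MHz = 21 MHz.
70.5 MHz mod fs = 28 MHz.
28 MHz > fs/2 = 21.25 MHz, folds to fs − 28 MHz = 14.5 MHz.
29.5 MHz and 55.5 MHz both map to 13 MHz.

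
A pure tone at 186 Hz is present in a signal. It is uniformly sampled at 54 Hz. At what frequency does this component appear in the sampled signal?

186 Hz mod fs = 24 Hz.
24 Hz ≤ fs/2 = 27 Hz, appears at 24 Hz.

24 Hz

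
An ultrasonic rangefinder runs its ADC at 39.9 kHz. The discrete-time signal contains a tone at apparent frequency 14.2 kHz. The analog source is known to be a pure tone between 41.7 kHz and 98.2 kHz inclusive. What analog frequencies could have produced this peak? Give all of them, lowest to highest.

Frequencies that alias to 14.2 kHz are k·fs ± 14.2 kHz for integer k ≥ 0.
k=0: 14.2 kHz.
k=1: 25.7 kHz, 54.1 kHz.
k=2: 65.6 kHz, 94 kHz.
k=3: 105.5 kHz, 133.9 kHz.
Within [41.7 kHz, 98.2 kHz]: 54.1 kHz, 65.6 kHz, 94 kHz.

54.1 kHz, 65.6 kHz, 94 kHz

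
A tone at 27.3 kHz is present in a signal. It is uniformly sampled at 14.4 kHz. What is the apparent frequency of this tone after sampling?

1.5 kHz

27.3 kHz mod fs = 12.9 kHz.
12.9 kHz > fs/2 = 7.2 kHz, folds to fs − 12.9 kHz = 1.5 kHz.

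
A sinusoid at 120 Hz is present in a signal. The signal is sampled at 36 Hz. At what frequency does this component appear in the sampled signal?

12 Hz

120 Hz mod fs = 12 Hz.
12 Hz ≤ fs/2 = 18 Hz, appears at 12 Hz.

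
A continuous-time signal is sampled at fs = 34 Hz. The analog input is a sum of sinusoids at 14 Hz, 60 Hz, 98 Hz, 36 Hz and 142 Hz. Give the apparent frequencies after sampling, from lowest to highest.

2 Hz, 4 Hz, 6 Hz, 8 Hz, 14 Hz

fs/2 = 17 Hz.
14 Hz ≤ fs/2 = 17 Hz, passes unchanged.
60 Hz mod fs = 26 Hz.
26 Hz > fs/2 = 17 Hz, folds to fs − 26 Hz = 8 Hz.
98 Hz mod fs = 30 Hz.
30 Hz > fs/2 = 17 Hz, folds to fs − 30 Hz = 4 Hz.
36 Hz mod fs = 2 Hz.
2 Hz ≤ fs/2 = 17 Hz, appears at 2 Hz.
142 Hz mod fs = 6 Hz.
6 Hz ≤ fs/2 = 17 Hz, appears at 6 Hz.
Distinct values: {2 Hz, 4 Hz, 6 Hz, 8 Hz, 14 Hz}.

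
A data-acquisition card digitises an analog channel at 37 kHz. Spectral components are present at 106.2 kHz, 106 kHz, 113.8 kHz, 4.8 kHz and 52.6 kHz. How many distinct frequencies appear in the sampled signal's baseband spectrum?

fs/2 = 18.5 kHz.
106.2 kHz mod fs = 32.2 kHz.
32.2 kHz > fs/2 = 18.5 kHz, folds to fs − 32.2 kHz = 4.8 kHz.
106 kHz mod fs = 32 kHz.
32 kHz > fs/2 = 18.5 kHz, folds to fs − 32 kHz = 5 kHz.
113.8 kHz mod fs = 2.8 kHz.
2.8 kHz ≤ fs/2 = 18.5 kHz, appears at 2.8 kHz.
4.8 kHz ≤ fs/2 = 18.5 kHz, passes unchanged.
52.6 kHz mod fs = 15.6 kHz.
15.6 kHz ≤ fs/2 = 18.5 kHz, appears at 15.6 kHz.
Distinct values: {2.8 kHz, 4.8 kHz, 5 kHz, 15.6 kHz} → 4.

4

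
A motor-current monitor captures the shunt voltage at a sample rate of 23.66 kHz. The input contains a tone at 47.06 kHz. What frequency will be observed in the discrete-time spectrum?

47.06 kHz mod fs = 23.4 kHz.
23.4 kHz > fs/2 = 11.83 kHz, folds to fs − 23.4 kHz = 0.26 kHz.

0.26 kHz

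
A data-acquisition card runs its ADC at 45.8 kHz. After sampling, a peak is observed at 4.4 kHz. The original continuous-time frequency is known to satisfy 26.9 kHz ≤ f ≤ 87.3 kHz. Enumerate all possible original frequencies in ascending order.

41.4 kHz, 50.2 kHz, 87.2 kHz

Frequencies that alias to 4.4 kHz are k·fs ± 4.4 kHz for integer k ≥ 0.
k=0: 4.4 kHz.
k=1: 41.4 kHz, 50.2 kHz.
k=2: 87.2 kHz, 96 kHz.
k=3: 133 kHz, 141.8 kHz.
Within [26.9 kHz, 87.3 kHz]: 41.4 kHz, 50.2 kHz, 87.2 kHz.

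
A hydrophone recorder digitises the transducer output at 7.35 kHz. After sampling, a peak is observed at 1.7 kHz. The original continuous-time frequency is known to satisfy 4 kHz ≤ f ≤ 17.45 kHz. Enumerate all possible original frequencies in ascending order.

Frequencies that alias to 1.7 kHz are k·fs ± 1.7 kHz for integer k ≥ 0.
k=0: 1.7 kHz.
k=1: 5.65 kHz, 9.05 kHz.
k=2: 13 kHz, 16.4 kHz.
k=3: 20.35 kHz, 23.75 kHz.
Within [4 kHz, 17.45 kHz]: 5.65 kHz, 9.05 kHz, 13 kHz, 16.4 kHz.

5.65 kHz, 9.05 kHz, 13 kHz, 16.4 kHz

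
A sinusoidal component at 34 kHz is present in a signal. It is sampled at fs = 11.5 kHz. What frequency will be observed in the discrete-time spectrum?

34 kHz mod fs = 11 kHz.
11 kHz > fs/2 = 5.75 kHz, folds to fs − 11 kHz = 0.5 kHz.

0.5 kHz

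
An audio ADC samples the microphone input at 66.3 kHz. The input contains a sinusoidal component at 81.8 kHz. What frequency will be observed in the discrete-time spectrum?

81.8 kHz mod fs = 15.5 kHz.
15.5 kHz ≤ fs/2 = 33.15 kHz, appears at 15.5 kHz.

15.5 kHz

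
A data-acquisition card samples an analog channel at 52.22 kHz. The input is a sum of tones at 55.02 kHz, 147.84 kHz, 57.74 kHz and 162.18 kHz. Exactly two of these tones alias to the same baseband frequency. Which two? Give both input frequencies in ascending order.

57.74 kHz, 162.18 kHz

fs/2 = 26.11 kHz.
55.02 kHz mod fs = 2.8 kHz.
2.8 kHz ≤ fs/2 = 26.11 kHz, appears at 2.8 kHz.
147.84 kHz mod fs = 43.4 kHz.
43.4 kHz > fs/2 = 26.11 kHz, folds to fs − 43.4 kHz = 8.82 kHz.
57.74 kHz mod fs = 5.52 kHz.
5.52 kHz ≤ fs/2 = 26.11 kHz, appears at 5.52 kHz.
162.18 kHz mod fs = 5.52 kHz.
5.52 kHz ≤ fs/2 = 26.11 kHz, appears at 5.52 kHz.
57.74 kHz and 162.18 kHz both map to 5.52 kHz.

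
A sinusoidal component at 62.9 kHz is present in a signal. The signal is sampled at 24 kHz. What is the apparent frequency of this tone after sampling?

62.9 kHz mod fs = 14.9 kHz.
14.9 kHz > fs/2 = 12 kHz, folds to fs − 14.9 kHz = 9.1 kHz.

9.1 kHz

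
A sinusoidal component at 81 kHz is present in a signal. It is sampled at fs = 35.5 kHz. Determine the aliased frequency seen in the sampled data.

81 kHz mod fs = 10 kHz.
10 kHz ≤ fs/2 = 17.75 kHz, appears at 10 kHz.

10 kHz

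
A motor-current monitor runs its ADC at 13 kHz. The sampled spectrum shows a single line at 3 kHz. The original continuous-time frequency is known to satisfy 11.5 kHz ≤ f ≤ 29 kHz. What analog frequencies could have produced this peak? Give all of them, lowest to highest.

16 kHz, 23 kHz, 29 kHz

Frequencies that alias to 3 kHz are k·fs ± 3 kHz for integer k ≥ 0.
k=0: 3 kHz.
k=1: 10 kHz, 16 kHz.
k=2: 23 kHz, 29 kHz.
k=3: 36 kHz, 42 kHz.
Within [11.5 kHz, 29 kHz]: 16 kHz, 23 kHz, 29 kHz.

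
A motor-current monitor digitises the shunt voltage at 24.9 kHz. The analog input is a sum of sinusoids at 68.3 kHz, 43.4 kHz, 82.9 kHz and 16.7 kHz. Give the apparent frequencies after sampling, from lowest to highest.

6.4 kHz, 8.2 kHz

fs/2 = 12.45 kHz.
68.3 kHz mod fs = 18.5 kHz.
18.5 kHz > fs/2 = 12.45 kHz, folds to fs − 18.5 kHz = 6.4 kHz.
43.4 kHz mod fs = 18.5 kHz.
18.5 kHz > fs/2 = 12.45 kHz, folds to fs − 18.5 kHz = 6.4 kHz.
82.9 kHz mod fs = 8.2 kHz.
8.2 kHz ≤ fs/2 = 12.45 kHz, appears at 8.2 kHz.
16.7 kHz > fs/2 = 12.45 kHz, folds to fs − 16.7 kHz = 8.2 kHz.
Distinct values: {6.4 kHz, 8.2 kHz}.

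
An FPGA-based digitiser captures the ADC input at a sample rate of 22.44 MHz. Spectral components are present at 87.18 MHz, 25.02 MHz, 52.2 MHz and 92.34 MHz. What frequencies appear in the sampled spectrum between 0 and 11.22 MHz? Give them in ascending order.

2.58 MHz, 7.32 MHz

fs/2 = 11.22 MHz.
87.18 MHz mod fs = 19.86 MHz.
19.86 MHz > fs/2 = 11.22 MHz, folds to fs − 19.86 MHz = 2.58 MHz.
25.02 MHz mod fs = 2.58 MHz.
2.58 MHz ≤ fs/2 = 11.22 MHz, appears at 2.58 MHz.
52.2 MHz mod fs = 7.32 MHz.
7.32 MHz ≤ fs/2 = 11.22 MHz, appears at 7.32 MHz.
92.34 MHz mod fs = 2.58 MHz.
2.58 MHz ≤ fs/2 = 11.22 MHz, appears at 2.58 MHz.
Distinct values: {2.58 MHz, 7.32 MHz}.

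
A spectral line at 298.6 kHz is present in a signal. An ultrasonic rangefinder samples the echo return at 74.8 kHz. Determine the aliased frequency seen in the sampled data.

298.6 kHz mod fs = 74.2 kHz.
74.2 kHz > fs/2 = 37.4 kHz, folds to fs − 74.2 kHz = 0.6 kHz.

0.6 kHz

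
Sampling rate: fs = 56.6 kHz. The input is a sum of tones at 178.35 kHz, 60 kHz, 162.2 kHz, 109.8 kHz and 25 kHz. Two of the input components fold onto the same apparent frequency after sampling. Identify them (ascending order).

60 kHz, 109.8 kHz

fs/2 = 28.3 kHz.
178.35 kHz mod fs = 8.55 kHz.
8.55 kHz ≤ fs/2 = 28.3 kHz, appears at 8.55 kHz.
60 kHz mod fs = 3.4 kHz.
3.4 kHz ≤ fs/2 = 28.3 kHz, appears at 3.4 kHz.
162.2 kHz mod fs = 49 kHz.
49 kHz > fs/2 = 28.3 kHz, folds to fs − 49 kHz = 7.6 kHz.
109.8 kHz mod fs = 53.2 kHz.
53.2 kHz > fs/2 = 28.3 kHz, folds to fs − 53.2 kHz = 3.4 kHz.
25 kHz ≤ fs/2 = 28.3 kHz, passes unchanged.
60 kHz and 109.8 kHz both map to 3.4 kHz.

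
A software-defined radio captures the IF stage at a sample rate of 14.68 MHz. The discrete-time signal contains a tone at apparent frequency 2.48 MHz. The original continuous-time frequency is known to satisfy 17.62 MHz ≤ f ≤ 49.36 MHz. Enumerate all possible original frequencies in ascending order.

26.88 MHz, 31.84 MHz, 41.56 MHz, 46.52 MHz

Frequencies that alias to 2.48 MHz are k·fs ± 2.48 MHz for integer k ≥ 0.
k=0: 2.48 MHz.
k=1: 12.2 MHz, 17.16 MHz.
k=2: 26.88 MHz, 31.84 MHz.
k=3: 41.56 MHz, 46.52 MHz.
k=4: 56.24 MHz, 61.2 MHz.
Within [17.62 MHz, 49.36 MHz]: 26.88 MHz, 31.84 MHz, 41.56 MHz, 46.52 MHz.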